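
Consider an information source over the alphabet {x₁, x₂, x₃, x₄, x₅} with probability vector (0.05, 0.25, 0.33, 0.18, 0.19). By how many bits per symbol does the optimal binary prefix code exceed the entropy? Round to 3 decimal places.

Entropy H = −Σ p log₂ p ≈ 2.1445 bits.
Huffman merges: 1/20+9/50→23/100; 19/100+23/100→21/50; 1/4+33/100→29/50; 21/50+29/50→1. L = 223/100 ≈ 2.2300.
L − H = 2.2300 − 2.1445 = 0.086 bits.

0.086 bits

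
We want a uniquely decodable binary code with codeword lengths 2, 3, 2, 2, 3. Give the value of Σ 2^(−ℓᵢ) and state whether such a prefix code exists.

With common denominator 2^3 = 8: Σ 2^(−ℓᵢ) = 2/8 + 1/8 + 2/8 + 2/8 + 1/8 = 8/8 = 1.
Kraft's inequality requires Σ ≤ 1; here Σ = 1 ≤ 1, so such a prefix code exists.

1; yes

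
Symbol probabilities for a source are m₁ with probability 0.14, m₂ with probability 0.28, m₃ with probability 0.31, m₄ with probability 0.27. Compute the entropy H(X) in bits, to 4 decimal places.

H = −Σ pᵢ log₂ pᵢ.
−0.14·log₂(0.14) = 0.3971
−0.28·log₂(0.28) = 0.5142
−0.31·log₂(0.31) = 0.5238
−0.27·log₂(0.27) = 0.5100
Sum ≈ 1.9451 → 1.9451 bits.

1.9451 bits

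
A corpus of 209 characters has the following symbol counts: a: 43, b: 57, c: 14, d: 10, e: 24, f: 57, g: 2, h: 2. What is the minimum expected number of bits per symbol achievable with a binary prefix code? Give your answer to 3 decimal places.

Probabilities are the counts divided by 209.
Repeatedly combine the two least-probable nodes; the expected code length is the sum of the merged weights.
merge 2/209 + 2/209 → 4/209
merge 4/209 + 10/209 → 14/209
merge 14/209 + 14/209 → 28/209
merge 24/209 + 28/209 → 52/209
merge 43/209 + 52/209 → 5/11
merge 3/11 + 3/11 → 6/11
merge 5/11 + 6/11 → 1
L = 4/209 + 14/209 + 28/209 + 52/209 + 5/11 + 6/11 + 1 = 516/209 ≈ 2.469 bits/symbol.

2.469 bits/symbol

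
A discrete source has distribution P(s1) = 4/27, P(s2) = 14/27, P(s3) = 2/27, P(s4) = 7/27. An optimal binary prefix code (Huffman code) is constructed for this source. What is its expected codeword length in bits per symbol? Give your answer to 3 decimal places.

Repeatedly combine the two least-probable nodes; the expected code length is the sum of the merged weights.
merge 2/27 + 4/27 → 2/9
merge 2/9 + 7/27 → 13/27
merge 13/27 + 14/27 → 1
L = 2/9 + 13/27 + 1 = 46/27 ≈ 1.704 bits/symbol.

1.704 bits/symbol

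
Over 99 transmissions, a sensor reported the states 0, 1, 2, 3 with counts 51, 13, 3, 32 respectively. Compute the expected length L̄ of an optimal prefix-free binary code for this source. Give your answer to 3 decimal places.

Probabilities are the counts divided by 99.
Repeatedly combine the two least-probable nodes; the expected code length is the sum of the merged weights.
merge 1/33 + 13/99 → 16/99
merge 16/99 + 32/99 → 16/33
merge 16/33 + 17/33 → 1
L = 16/99 + 16/33 + 1 = 163/99 ≈ 1.646 bits/symbol.

1.646 bits/symbol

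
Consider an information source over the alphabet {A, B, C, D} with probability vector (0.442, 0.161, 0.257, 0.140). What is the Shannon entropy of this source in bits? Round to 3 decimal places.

1.846 bits

H = −Σ pᵢ log₂ pᵢ.
−0.442·log₂(0.442) = 0.5206
−0.161·log₂(0.161) = 0.4242
−0.257·log₂(0.257) = 0.5038
−0.140·log₂(0.140) = 0.3971
Sum ≈ 1.8457 → 1.846 bits.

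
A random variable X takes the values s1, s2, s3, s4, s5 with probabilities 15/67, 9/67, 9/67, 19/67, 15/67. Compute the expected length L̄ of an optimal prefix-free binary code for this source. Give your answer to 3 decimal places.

Repeatedly combine the two least-probable nodes; the expected code length is the sum of the merged weights.
merge 9/67 + 9/67 → 18/67
merge 15/67 + 15/67 → 30/67
merge 18/67 + 19/67 → 37/67
merge 30/67 + 37/67 → 1
L = 18/67 + 30/67 + 37/67 + 1 = 152/67 ≈ 2.269 bits/symbol.

2.269 bits/symbol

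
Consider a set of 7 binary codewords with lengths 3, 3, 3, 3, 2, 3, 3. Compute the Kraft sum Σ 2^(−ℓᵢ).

1

With common denominator 2^3 = 8: Σ 2^(−ℓᵢ) = 1/8 + 1/8 + 1/8 + 1/8 + 2/8 + 1/8 + 1/8 = 8/8 = 1.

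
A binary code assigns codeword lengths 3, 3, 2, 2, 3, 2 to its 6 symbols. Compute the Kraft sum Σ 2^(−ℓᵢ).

1.125

With common denominator 2^3 = 8: Σ 2^(−ℓᵢ) = 1/8 + 1/8 + 2/8 + 2/8 + 1/8 + 2/8 = 9/8 = 1.125.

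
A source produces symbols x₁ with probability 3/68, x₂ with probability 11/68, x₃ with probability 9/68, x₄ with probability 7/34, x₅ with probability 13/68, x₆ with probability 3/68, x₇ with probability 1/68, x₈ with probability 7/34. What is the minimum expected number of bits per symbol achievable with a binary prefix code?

2.75 bits/symbol

Repeatedly combine the two least-probable nodes; the expected code length is the sum of the merged weights.
merge 1/68 + 3/68 → 1/17
merge 3/68 + 1/17 → 7/68
merge 7/68 + 9/68 → 4/17
merge 11/68 + 13/68 → 6/17
merge 7/34 + 7/34 → 7/17
merge 4/17 + 6/17 → 10/17
merge 7/17 + 10/17 → 1
L = 1/17 + 7/68 + 4/17 + 6/17 + 7/17 + 10/17 + 1 = 11/4 = 2.75 bits/symbol.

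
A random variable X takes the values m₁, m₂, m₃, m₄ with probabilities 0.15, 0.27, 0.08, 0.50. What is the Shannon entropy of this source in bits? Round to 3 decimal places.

H = −Σ pᵢ log₂ pᵢ.
−0.15·log₂(0.15) = 0.4105
−0.27·log₂(0.27) = 0.5100
−0.08·log₂(0.08) = 0.2915
−0.50·log₂(0.50) = 0.5000
Sum ≈ 1.7121 → 1.712 bits.

1.712 bits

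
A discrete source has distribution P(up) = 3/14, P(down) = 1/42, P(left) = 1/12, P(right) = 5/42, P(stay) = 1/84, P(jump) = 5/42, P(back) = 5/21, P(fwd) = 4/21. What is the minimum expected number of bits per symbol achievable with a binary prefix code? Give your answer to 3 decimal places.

2.702 bits/symbol

Repeatedly combine the two least-probable nodes; the expected code length is the sum of the merged weights.
merge 1/84 + 1/42 → 1/28
merge 1/28 + 1/12 → 5/42
merge 5/42 + 5/42 → 5/21
merge 5/42 + 4/21 → 13/42
merge 3/14 + 5/21 → 19/42
merge 5/21 + 13/42 → 23/42
merge 19/42 + 23/42 → 1
L = 1/28 + 5/42 + 5/21 + 13/42 + 19/42 + 23/42 + 1 = 227/84 ≈ 2.702 bits/symbol.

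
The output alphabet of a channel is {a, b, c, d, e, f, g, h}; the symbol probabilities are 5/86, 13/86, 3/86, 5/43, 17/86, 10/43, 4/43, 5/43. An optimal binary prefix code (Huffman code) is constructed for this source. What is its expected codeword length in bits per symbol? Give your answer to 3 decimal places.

2.849 bits/symbol

Repeatedly combine the two least-probable nodes; the expected code length is the sum of the merged weights.
merge 3/86 + 5/86 → 4/43
merge 4/43 + 4/43 → 8/43
merge 5/43 + 5/43 → 10/43
merge 13/86 + 8/43 → 29/86
merge 17/86 + 10/43 → 37/86
merge 10/43 + 29/86 → 49/86
merge 37/86 + 49/86 → 1
L = 4/43 + 8/43 + 10/43 + 29/86 + 37/86 + 49/86 + 1 = 245/86 ≈ 2.849 bits/symbol.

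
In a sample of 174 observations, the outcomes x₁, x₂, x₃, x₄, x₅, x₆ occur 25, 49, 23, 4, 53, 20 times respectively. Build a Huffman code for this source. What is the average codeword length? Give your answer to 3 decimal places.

2.408 bits/symbol

Probabilities are the counts divided by 174.
Repeatedly combine the two least-probable nodes; the expected code length is the sum of the merged weights.
merge 2/87 + 10/87 → 4/29
merge 23/174 + 4/29 → 47/174
merge 25/174 + 47/174 → 12/29
merge 49/174 + 53/174 → 17/29
merge 12/29 + 17/29 → 1
L = 4/29 + 47/174 + 12/29 + 17/29 + 1 = 419/174 ≈ 2.408 bits/symbol.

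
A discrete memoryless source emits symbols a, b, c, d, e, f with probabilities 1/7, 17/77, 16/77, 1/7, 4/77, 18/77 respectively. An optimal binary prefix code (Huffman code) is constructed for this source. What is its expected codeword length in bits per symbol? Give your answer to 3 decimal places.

2.532 bits/symbol

Repeatedly combine the two least-probable nodes; the expected code length is the sum of the merged weights.
merge 4/77 + 1/7 → 15/77
merge 1/7 + 15/77 → 26/77
merge 16/77 + 17/77 → 3/7
merge 18/77 + 26/77 → 4/7
merge 3/7 + 4/7 → 1
L = 15/77 + 26/77 + 3/7 + 4/7 + 1 = 195/77 ≈ 2.532 bits/symbol.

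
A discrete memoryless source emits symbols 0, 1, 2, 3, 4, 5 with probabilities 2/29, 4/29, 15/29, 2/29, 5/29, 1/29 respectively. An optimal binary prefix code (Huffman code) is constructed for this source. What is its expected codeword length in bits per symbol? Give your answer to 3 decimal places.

Repeatedly combine the two least-probable nodes; the expected code length is the sum of the merged weights.
merge 1/29 + 2/29 → 3/29
merge 2/29 + 3/29 → 5/29
merge 4/29 + 5/29 → 9/29
merge 5/29 + 9/29 → 14/29
merge 14/29 + 15/29 → 1
L = 3/29 + 5/29 + 9/29 + 14/29 + 1 = 60/29 ≈ 2.069 bits/symbol.

2.069 bits/symbol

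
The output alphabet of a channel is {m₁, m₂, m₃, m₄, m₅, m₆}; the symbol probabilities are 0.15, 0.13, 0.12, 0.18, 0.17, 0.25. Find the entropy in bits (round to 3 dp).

H = −Σ pᵢ log₂ pᵢ.
−0.15·log₂(0.15) = 0.4105
−0.13·log₂(0.13) = 0.3826
−0.12·log₂(0.12) = 0.3671
−0.18·log₂(0.18) = 0.4453
−0.17·log₂(0.17) = 0.4346
−0.25·log₂(0.25) = 0.5000
Sum ≈ 2.5402 → 2.540 bits.

2.540 bits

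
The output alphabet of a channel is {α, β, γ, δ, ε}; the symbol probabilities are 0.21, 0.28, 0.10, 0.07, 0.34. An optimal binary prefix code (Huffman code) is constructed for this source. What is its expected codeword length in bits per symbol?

2.17 bits/symbol

Repeatedly combine the two least-probable nodes; the expected code length is the sum of the merged weights.
merge 7/100 + 1/10 → 17/100
merge 17/100 + 21/100 → 19/50
merge 7/25 + 17/50 → 31/50
merge 19/50 + 31/50 → 1
L = 17/100 + 19/50 + 31/50 + 1 = 217/100 = 2.17 bits/symbol.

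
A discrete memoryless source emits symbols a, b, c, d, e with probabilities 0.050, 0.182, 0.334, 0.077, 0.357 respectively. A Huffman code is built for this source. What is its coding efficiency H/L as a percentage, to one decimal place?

Entropy H = −Σ p log₂ p ≈ 2.0072 bits.
Huffman merges: 1/20+77/1000→127/1000; 127/1000+91/500→309/1000; 309/1000+167/500→643/1000; 357/1000+643/1000→1. L = 2079/1000 ≈ 2.0790.
Efficiency = H/L = 2.0072/2.0790 = 96.5%.

96.5%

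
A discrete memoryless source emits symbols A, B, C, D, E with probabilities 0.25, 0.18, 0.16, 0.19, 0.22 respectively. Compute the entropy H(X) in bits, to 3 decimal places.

H = −Σ pᵢ log₂ pᵢ.
−0.25·log₂(0.25) = 0.5000
−0.18·log₂(0.18) = 0.4453
−0.16·log₂(0.16) = 0.4230
−0.19·log₂(0.19) = 0.4552
−0.22·log₂(0.22) = 0.4806
Sum ≈ 2.3041 → 2.304 bits.

2.304 bits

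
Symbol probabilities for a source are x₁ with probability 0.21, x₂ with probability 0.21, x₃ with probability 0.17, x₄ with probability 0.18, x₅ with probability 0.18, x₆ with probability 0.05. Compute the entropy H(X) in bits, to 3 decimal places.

H = −Σ pᵢ log₂ pᵢ.
−0.21·log₂(0.21) = 0.4728
−0.21·log₂(0.21) = 0.4728
−0.17·log₂(0.17) = 0.4346
−0.18·log₂(0.18) = 0.4453
−0.18·log₂(0.18) = 0.4453
−0.05·log₂(0.05) = 0.2161
Sum ≈ 2.4869 → 2.487 bits.

2.487 bits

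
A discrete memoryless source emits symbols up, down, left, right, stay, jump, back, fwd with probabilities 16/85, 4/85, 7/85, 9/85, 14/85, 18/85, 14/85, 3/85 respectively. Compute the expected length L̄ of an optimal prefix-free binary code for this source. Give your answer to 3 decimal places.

2.847 bits/symbol

Repeatedly combine the two least-probable nodes; the expected code length is the sum of the merged weights.
merge 3/85 + 4/85 → 7/85
merge 7/85 + 7/85 → 14/85
merge 9/85 + 14/85 → 23/85
merge 14/85 + 14/85 → 28/85
merge 16/85 + 18/85 → 2/5
merge 23/85 + 28/85 → 3/5
merge 2/5 + 3/5 → 1
L = 7/85 + 14/85 + 23/85 + 28/85 + 2/5 + 3/5 + 1 = 242/85 ≈ 2.847 bits/symbol.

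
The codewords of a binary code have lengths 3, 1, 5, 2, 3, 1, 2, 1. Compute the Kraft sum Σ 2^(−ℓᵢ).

2.28125

With common denominator 2^5 = 32: Σ 2^(−ℓᵢ) = 4/32 + 16/32 + 1/32 + 8/32 + 4/32 + 16/32 + 8/32 + 16/32 = 73/32 = 2.28125.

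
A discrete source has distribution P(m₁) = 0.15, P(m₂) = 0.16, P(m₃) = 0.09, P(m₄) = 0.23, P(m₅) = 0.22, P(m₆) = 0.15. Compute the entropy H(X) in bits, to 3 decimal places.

2.525 bits

H = −Σ pᵢ log₂ pᵢ.
−0.15·log₂(0.15) = 0.4105
−0.16·log₂(0.16) = 0.4230
−0.09·log₂(0.09) = 0.3127
−0.23·log₂(0.23) = 0.4877
−0.22·log₂(0.22) = 0.4806
−0.15·log₂(0.15) = 0.4105
Sum ≈ 2.5250 → 2.525 bits.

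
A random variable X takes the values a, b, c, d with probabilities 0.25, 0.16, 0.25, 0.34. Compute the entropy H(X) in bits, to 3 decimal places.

1.952 bits

H = −Σ pᵢ log₂ pᵢ.
−0.25·log₂(0.25) = 0.5000
−0.16·log₂(0.16) = 0.4230
−0.25·log₂(0.25) = 0.5000
−0.34·log₂(0.34) = 0.5292
Sum ≈ 1.9522 → 1.952 bits.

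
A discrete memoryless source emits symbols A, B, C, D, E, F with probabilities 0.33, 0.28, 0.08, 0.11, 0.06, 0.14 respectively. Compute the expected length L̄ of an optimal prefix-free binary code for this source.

2.39 bits/symbol

Repeatedly combine the two least-probable nodes; the expected code length is the sum of the merged weights.
merge 3/50 + 2/25 → 7/50
merge 11/100 + 7/50 → 1/4
merge 7/50 + 1/4 → 39/100
merge 7/25 + 33/100 → 61/100
merge 39/100 + 61/100 → 1
L = 7/50 + 1/4 + 39/100 + 61/100 + 1 = 239/100 = 2.39 bits/symbol.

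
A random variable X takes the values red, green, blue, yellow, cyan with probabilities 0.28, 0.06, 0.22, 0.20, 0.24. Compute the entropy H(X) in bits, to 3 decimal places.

H = −Σ pᵢ log₂ pᵢ.
−0.28·log₂(0.28) = 0.5142
−0.06·log₂(0.06) = 0.2435
−0.22·log₂(0.22) = 0.4806
−0.20·log₂(0.20) = 0.4644
−0.24·log₂(0.24) = 0.4941
Sum ≈ 2.1968 → 2.197 bits.

2.197 bits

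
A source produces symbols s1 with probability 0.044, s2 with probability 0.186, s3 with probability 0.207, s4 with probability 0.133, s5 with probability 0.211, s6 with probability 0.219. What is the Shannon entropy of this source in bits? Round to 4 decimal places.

2.4606 bits

H = −Σ pᵢ log₂ pᵢ.
−0.044·log₂(0.044) = 0.1983
−0.186·log₂(0.186) = 0.4514
−0.207·log₂(0.207) = 0.4704
−0.133·log₂(0.133) = 0.3871
−0.211·log₂(0.211) = 0.4736
−0.219·log₂(0.219) = 0.4798
Sum ≈ 2.4606 → 2.4606 bits.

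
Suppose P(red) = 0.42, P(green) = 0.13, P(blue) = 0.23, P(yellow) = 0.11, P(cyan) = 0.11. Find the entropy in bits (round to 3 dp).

H = −Σ pᵢ log₂ pᵢ.
−0.42·log₂(0.42) = 0.5256
−0.13·log₂(0.13) = 0.3826
−0.23·log₂(0.23) = 0.4877
−0.11·log₂(0.11) = 0.3503
−0.11·log₂(0.11) = 0.3503
Sum ≈ 2.0965 → 2.097 bits.

2.097 bits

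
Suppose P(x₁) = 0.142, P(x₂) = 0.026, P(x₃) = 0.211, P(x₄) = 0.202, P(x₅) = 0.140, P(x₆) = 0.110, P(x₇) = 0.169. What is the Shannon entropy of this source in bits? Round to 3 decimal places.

2.657 bits

H = −Σ pᵢ log₂ pᵢ.
−0.142·log₂(0.142) = 0.3999
−0.026·log₂(0.026) = 0.1369
−0.211·log₂(0.211) = 0.4736
−0.202·log₂(0.202) = 0.4661
−0.140·log₂(0.140) = 0.3971
−0.110·log₂(0.110) = 0.3503
−0.169·log₂(0.169) = 0.4335
Sum ≈ 2.6574 → 2.657 bits.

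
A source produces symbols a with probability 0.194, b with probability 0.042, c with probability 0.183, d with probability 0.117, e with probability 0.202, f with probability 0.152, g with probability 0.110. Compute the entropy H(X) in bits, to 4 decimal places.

2.6911 bits

H = −Σ pᵢ log₂ pᵢ.
−0.194·log₂(0.194) = 0.4590
−0.042·log₂(0.042) = 0.1921
−0.183·log₂(0.183) = 0.4484
−0.117·log₂(0.117) = 0.3622
−0.202·log₂(0.202) = 0.4661
−0.152·log₂(0.152) = 0.4131
−0.110·log₂(0.110) = 0.3503
Sum ≈ 2.6911 → 2.6911 bits.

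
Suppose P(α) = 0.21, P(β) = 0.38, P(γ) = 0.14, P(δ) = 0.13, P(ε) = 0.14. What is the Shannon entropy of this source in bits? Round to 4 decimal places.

2.1801 bits

H = −Σ pᵢ log₂ pᵢ.
−0.21·log₂(0.21) = 0.4728
−0.38·log₂(0.38) = 0.5305
−0.14·log₂(0.14) = 0.3971
−0.13·log₂(0.13) = 0.3826
−0.14·log₂(0.14) = 0.3971
Sum ≈ 2.1801 → 2.1801 bits.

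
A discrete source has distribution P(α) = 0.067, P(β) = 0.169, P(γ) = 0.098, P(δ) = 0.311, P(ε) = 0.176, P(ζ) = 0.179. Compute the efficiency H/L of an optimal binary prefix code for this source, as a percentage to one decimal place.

97.3%

Entropy H = −Σ p log₂ p ≈ 2.4326 bits.
Huffman merges: 67/1000+49/500→33/200; 33/200+169/1000→167/500; 22/125+179/1000→71/200; 311/1000+167/500→129/200; 71/200+129/200→1. L = 2499/1000 ≈ 2.4990.
Efficiency = H/L = 2.4326/2.4990 = 97.3%.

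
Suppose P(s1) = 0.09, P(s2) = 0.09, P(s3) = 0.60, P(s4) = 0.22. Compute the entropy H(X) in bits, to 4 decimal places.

H = −Σ pᵢ log₂ pᵢ.
−0.09·log₂(0.09) = 0.3127
−0.09·log₂(0.09) = 0.3127
−0.60·log₂(0.60) = 0.4422
−0.22·log₂(0.22) = 0.4806
Sum ≈ 1.5481 → 1.5481 bits.

1.5481 bits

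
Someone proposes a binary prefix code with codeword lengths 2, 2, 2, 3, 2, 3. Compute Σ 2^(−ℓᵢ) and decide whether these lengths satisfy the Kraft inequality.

1.25; no

With common denominator 2^3 = 8: Σ 2^(−ℓᵢ) = 2/8 + 2/8 + 2/8 + 1/8 + 2/8 + 1/8 = 10/8 = 1.25.
Kraft's inequality requires Σ ≤ 1; here Σ = 1.25 > 1, so no such prefix code exists.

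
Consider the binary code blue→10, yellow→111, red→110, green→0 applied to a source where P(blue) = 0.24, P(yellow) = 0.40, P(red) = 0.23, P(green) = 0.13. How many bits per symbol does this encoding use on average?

2.5 bits/symbol

L̄ = Σ pᵢ·ℓᵢ = 0.24·2 + 0.40·3 + 0.23·3 + 0.13·1 = 2.5 bits/symbol.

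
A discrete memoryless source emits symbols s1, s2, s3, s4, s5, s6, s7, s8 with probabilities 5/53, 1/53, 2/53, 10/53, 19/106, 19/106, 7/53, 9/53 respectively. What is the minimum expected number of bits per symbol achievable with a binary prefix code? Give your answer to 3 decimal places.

2.840 bits/symbol

Repeatedly combine the two least-probable nodes; the expected code length is the sum of the merged weights.
merge 1/53 + 2/53 → 3/53
merge 3/53 + 5/53 → 8/53
merge 7/53 + 8/53 → 15/53
merge 9/53 + 19/106 → 37/106
merge 19/106 + 10/53 → 39/106
merge 15/53 + 37/106 → 67/106
merge 39/106 + 67/106 → 1
L = 3/53 + 8/53 + 15/53 + 37/106 + 39/106 + 67/106 + 1 = 301/106 ≈ 2.840 bits/symbol.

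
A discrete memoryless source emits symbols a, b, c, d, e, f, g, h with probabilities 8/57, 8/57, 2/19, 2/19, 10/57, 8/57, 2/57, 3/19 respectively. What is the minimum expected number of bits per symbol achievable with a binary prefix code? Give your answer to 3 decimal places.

2.965 bits/symbol

Repeatedly combine the two least-probable nodes; the expected code length is the sum of the merged weights.
merge 2/57 + 2/19 → 8/57
merge 2/19 + 8/57 → 14/57
merge 8/57 + 8/57 → 16/57
merge 8/57 + 3/19 → 17/57
merge 10/57 + 14/57 → 8/19
merge 16/57 + 17/57 → 11/19
merge 8/19 + 11/19 → 1
L = 8/57 + 14/57 + 16/57 + 17/57 + 8/19 + 11/19 + 1 = 169/57 ≈ 2.965 bits/symbol.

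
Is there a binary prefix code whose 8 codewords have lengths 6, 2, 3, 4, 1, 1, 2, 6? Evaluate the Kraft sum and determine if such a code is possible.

1.71875; no

With common denominator 2^6 = 64: Σ 2^(−ℓᵢ) = 1/64 + 16/64 + 8/64 + 4/64 + 32/64 + 32/64 + 16/64 + 1/64 = 110/64 = 1.71875.
Kraft's inequality requires Σ ≤ 1; here Σ = 1.71875 > 1, so no such prefix code exists.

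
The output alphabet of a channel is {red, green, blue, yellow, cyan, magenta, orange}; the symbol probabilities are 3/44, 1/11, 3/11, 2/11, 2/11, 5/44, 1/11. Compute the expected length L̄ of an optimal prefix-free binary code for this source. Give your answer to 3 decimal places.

2.705 bits/symbol

Repeatedly combine the two least-probable nodes; the expected code length is the sum of the merged weights.
merge 3/44 + 1/11 → 7/44
merge 1/11 + 5/44 → 9/44
merge 7/44 + 2/11 → 15/44
merge 2/11 + 9/44 → 17/44
merge 3/11 + 15/44 → 27/44
merge 17/44 + 27/44 → 1
L = 7/44 + 9/44 + 15/44 + 17/44 + 27/44 + 1 = 119/44 ≈ 2.705 bits/symbol.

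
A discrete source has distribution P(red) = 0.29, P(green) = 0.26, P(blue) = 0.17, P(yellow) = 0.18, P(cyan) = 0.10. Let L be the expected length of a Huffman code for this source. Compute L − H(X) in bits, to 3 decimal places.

0.035 bits

Entropy H = −Σ p log₂ p ≈ 2.2353 bits.
Huffman merges: 1/10+17/100→27/100; 9/50+13/50→11/25; 27/100+29/100→14/25; 11/25+14/25→1. L = 227/100 ≈ 2.2700.
L − H = 2.2700 − 2.2353 = 0.035 bits.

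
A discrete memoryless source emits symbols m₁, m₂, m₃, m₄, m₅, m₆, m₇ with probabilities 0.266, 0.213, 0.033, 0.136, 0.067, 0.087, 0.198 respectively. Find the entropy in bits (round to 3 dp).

H = −Σ pᵢ log₂ pᵢ.
−0.266·log₂(0.266) = 0.5082
−0.213·log₂(0.213) = 0.4752
−0.033·log₂(0.033) = 0.1624
−0.136·log₂(0.136) = 0.3915
−0.067·log₂(0.067) = 0.2613
−0.087·log₂(0.087) = 0.3065
−0.198·log₂(0.198) = 0.4626
Sum ≈ 2.5676 → 2.568 bits.

2.568 bits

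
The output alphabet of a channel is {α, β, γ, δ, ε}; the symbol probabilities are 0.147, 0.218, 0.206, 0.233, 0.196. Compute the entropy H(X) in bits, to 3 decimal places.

2.306 bits

H = −Σ pᵢ log₂ pᵢ.
−0.147·log₂(0.147) = 0.4066
−0.218·log₂(0.218) = 0.4791
−0.206·log₂(0.206) = 0.4695
−0.233·log₂(0.233) = 0.4897
−0.196·log₂(0.196) = 0.4608
Sum ≈ 2.3057 → 2.306 bits.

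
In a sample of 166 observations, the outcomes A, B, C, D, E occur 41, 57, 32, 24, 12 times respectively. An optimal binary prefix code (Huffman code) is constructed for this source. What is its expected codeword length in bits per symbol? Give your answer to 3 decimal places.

Probabilities are the counts divided by 166.
Repeatedly combine the two least-probable nodes; the expected code length is the sum of the merged weights.
merge 6/83 + 12/83 → 18/83
merge 16/83 + 18/83 → 34/83
merge 41/166 + 57/166 → 49/83
merge 34/83 + 49/83 → 1
L = 18/83 + 34/83 + 49/83 + 1 = 184/83 ≈ 2.217 bits/symbol.

2.217 bits/symbol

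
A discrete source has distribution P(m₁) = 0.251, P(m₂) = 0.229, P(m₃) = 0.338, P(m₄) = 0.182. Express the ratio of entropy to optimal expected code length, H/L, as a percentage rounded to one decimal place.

98.2%

Entropy H = −Σ p log₂ p ≈ 1.9638 bits.
Huffman merges: 91/500+229/1000→411/1000; 251/1000+169/500→589/1000; 411/1000+589/1000→1. L = 2 ≈ 2.0000.
Efficiency = H/L = 1.9638/2.0000 = 98.2%.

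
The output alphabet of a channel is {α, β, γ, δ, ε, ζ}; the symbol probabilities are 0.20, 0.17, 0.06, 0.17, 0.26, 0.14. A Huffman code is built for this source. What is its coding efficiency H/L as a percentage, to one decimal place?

97.6%

Entropy H = −Σ p log₂ p ≈ 2.4795 bits.
Huffman merges: 3/50+7/50→1/5; 17/100+17/100→17/50; 1/5+1/5→2/5; 13/50+17/50→3/5; 2/5+3/5→1. L = 127/50 ≈ 2.5400.
Efficiency = H/L = 2.4795/2.5400 = 97.6%.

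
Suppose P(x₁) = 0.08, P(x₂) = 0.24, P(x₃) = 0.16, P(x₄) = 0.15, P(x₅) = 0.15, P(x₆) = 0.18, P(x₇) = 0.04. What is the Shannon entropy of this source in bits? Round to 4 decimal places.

H = −Σ pᵢ log₂ pᵢ.
−0.08·log₂(0.08) = 0.2915
−0.24·log₂(0.24) = 0.4941
−0.16·log₂(0.16) = 0.4230
−0.15·log₂(0.15) = 0.4105
−0.15·log₂(0.15) = 0.4105
−0.18·log₂(0.18) = 0.4453
−0.04·log₂(0.04) = 0.1858
Sum ≈ 2.6608 → 2.6608 bits.

2.6608 bits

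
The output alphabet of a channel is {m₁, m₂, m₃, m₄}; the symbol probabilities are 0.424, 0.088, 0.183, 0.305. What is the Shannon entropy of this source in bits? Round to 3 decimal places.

1.804 bits

H = −Σ pᵢ log₂ pᵢ.
−0.424·log₂(0.424) = 0.5249
−0.088·log₂(0.088) = 0.3086
−0.183·log₂(0.183) = 0.4484
−0.305·log₂(0.305) = 0.5225
Sum ≈ 1.8043 → 1.804 bits.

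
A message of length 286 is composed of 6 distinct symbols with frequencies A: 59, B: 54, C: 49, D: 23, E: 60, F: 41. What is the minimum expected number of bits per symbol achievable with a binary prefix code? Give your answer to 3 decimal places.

Probabilities are the counts divided by 286.
Repeatedly combine the two least-probable nodes; the expected code length is the sum of the merged weights.
merge 23/286 + 41/286 → 32/143
merge 49/286 + 27/143 → 103/286
merge 59/286 + 30/143 → 119/286
merge 32/143 + 103/286 → 167/286
merge 119/286 + 167/286 → 1
L = 32/143 + 103/286 + 119/286 + 167/286 + 1 = 739/286 ≈ 2.584 bits/symbol.

2.584 bits/symbol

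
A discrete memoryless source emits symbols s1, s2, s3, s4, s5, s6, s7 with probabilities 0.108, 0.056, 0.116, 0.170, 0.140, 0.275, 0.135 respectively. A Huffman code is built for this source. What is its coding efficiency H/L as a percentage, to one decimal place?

Entropy H = −Σ p log₂ p ≈ 2.6740 bits.
Huffman merges: 7/125+27/250→41/250; 29/250+27/200→251/1000; 7/50+41/250→38/125; 17/100+251/1000→421/1000; 11/40+38/125→579/1000; 421/1000+579/1000→1. L = 2719/1000 ≈ 2.7190.
Efficiency = H/L = 2.6740/2.7190 = 98.3%.

98.3%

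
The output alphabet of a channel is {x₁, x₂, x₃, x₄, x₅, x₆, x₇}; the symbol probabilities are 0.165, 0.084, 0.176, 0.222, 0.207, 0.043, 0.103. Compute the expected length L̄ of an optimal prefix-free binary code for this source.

Repeatedly combine the two least-probable nodes; the expected code length is the sum of the merged weights.
merge 43/1000 + 21/250 → 127/1000
merge 103/1000 + 127/1000 → 23/100
merge 33/200 + 22/125 → 341/1000
merge 207/1000 + 111/500 → 429/1000
merge 23/100 + 341/1000 → 571/1000
merge 429/1000 + 571/1000 → 1
L = 127/1000 + 23/100 + 341/1000 + 429/1000 + 571/1000 + 1 = 1349/500 = 2.698 bits/symbol.

2.698 bits/symbol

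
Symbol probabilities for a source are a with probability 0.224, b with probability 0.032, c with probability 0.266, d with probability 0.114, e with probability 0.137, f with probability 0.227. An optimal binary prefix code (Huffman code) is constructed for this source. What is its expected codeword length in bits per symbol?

Repeatedly combine the two least-probable nodes; the expected code length is the sum of the merged weights.
merge 4/125 + 57/500 → 73/500
merge 137/1000 + 73/500 → 283/1000
merge 28/125 + 227/1000 → 451/1000
merge 133/500 + 283/1000 → 549/1000
merge 451/1000 + 549/1000 → 1
L = 73/500 + 283/1000 + 451/1000 + 549/1000 + 1 = 2429/1000 = 2.429 bits/symbol.

2.429 bits/symbol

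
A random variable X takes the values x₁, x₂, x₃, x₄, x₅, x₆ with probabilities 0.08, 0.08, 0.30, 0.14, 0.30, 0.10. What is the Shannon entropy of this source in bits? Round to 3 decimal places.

2.354 bits

H = −Σ pᵢ log₂ pᵢ.
−0.08·log₂(0.08) = 0.2915
−0.08·log₂(0.08) = 0.2915
−0.30·log₂(0.30) = 0.5211
−0.14·log₂(0.14) = 0.3971
−0.30·log₂(0.30) = 0.5211
−0.10·log₂(0.10) = 0.3322
Sum ≈ 2.3545 → 2.354 bits.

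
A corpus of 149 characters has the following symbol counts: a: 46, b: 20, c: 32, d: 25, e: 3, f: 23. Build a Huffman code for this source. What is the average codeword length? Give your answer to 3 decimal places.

Probabilities are the counts divided by 149.
Repeatedly combine the two least-probable nodes; the expected code length is the sum of the merged weights.
merge 3/149 + 20/149 → 23/149
merge 23/149 + 23/149 → 46/149
merge 25/149 + 32/149 → 57/149
merge 46/149 + 46/149 → 92/149
merge 57/149 + 92/149 → 1
L = 23/149 + 46/149 + 57/149 + 92/149 + 1 = 367/149 ≈ 2.463 bits/symbol.

2.463 bits/symbol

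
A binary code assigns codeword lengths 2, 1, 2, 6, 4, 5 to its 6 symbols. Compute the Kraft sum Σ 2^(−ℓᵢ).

1.109375

With common denominator 2^6 = 64: Σ 2^(−ℓᵢ) = 16/64 + 32/64 + 16/64 + 1/64 + 4/64 + 2/64 = 71/64 = 1.109375.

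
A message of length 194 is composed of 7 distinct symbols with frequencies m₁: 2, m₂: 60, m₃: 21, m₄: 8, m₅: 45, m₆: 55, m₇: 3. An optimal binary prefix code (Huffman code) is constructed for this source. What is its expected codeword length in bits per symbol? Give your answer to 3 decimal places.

Probabilities are the counts divided by 194.
Repeatedly combine the two least-probable nodes; the expected code length is the sum of the merged weights.
merge 1/97 + 3/194 → 5/194
merge 5/194 + 4/97 → 13/194
merge 13/194 + 21/194 → 17/97
merge 17/97 + 45/194 → 79/194
merge 55/194 + 30/97 → 115/194
merge 79/194 + 115/194 → 1
L = 5/194 + 13/194 + 17/97 + 79/194 + 115/194 + 1 = 220/97 ≈ 2.268 bits/symbol.

2.268 bits/symbol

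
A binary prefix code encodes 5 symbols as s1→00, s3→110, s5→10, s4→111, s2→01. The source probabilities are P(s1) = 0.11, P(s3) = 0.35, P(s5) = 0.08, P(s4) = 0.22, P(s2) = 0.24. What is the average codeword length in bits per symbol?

2.57 bits/symbol

L̄ = Σ pᵢ·ℓᵢ = 0.11·2 + 0.35·3 + 0.08·2 + 0.22·3 + 0.24·2 = 2.57 bits/symbol.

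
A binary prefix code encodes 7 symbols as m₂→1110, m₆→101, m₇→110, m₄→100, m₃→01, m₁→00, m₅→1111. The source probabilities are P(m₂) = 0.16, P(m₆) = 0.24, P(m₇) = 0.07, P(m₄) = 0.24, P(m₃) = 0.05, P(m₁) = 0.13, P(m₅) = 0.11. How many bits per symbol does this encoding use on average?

3.09 bits/symbol

L̄ = Σ pᵢ·ℓᵢ = 0.16·4 + 0.24·3 + 0.07·3 + 0.24·3 + 0.05·2 + 0.13·2 + 0.11·4 = 3.09 bits/symbol.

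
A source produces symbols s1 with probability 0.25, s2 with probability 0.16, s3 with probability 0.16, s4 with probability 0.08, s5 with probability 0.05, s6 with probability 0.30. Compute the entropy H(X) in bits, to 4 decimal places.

2.3747 bits

H = −Σ pᵢ log₂ pᵢ.
−0.25·log₂(0.25) = 0.5000
−0.16·log₂(0.16) = 0.4230
−0.16·log₂(0.16) = 0.4230
−0.08·log₂(0.08) = 0.2915
−0.05·log₂(0.05) = 0.2161
−0.30·log₂(0.30) = 0.5211
Sum ≈ 2.3747 → 2.3747 bits.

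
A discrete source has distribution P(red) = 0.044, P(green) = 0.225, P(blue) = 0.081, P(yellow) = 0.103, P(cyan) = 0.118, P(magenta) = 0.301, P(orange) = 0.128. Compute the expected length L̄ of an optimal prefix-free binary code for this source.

2.599 bits/symbol

Repeatedly combine the two least-probable nodes; the expected code length is the sum of the merged weights.
merge 11/250 + 81/1000 → 1/8
merge 103/1000 + 59/500 → 221/1000
merge 1/8 + 16/125 → 253/1000
merge 221/1000 + 9/40 → 223/500
merge 253/1000 + 301/1000 → 277/500
merge 223/500 + 277/500 → 1
L = 1/8 + 221/1000 + 253/1000 + 223/500 + 277/500 + 1 = 2599/1000 = 2.599 bits/symbol.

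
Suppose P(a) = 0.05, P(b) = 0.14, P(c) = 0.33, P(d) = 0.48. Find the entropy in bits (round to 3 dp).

H = −Σ pᵢ log₂ pᵢ.
−0.05·log₂(0.05) = 0.2161
−0.14·log₂(0.14) = 0.3971
−0.33·log₂(0.33) = 0.5278
−0.48·log₂(0.48) = 0.5083
Sum ≈ 1.6493 → 1.649 bits.

1.649 bits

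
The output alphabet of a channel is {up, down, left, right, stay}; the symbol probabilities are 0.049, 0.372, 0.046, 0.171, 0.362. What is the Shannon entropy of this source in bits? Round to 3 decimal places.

H = −Σ pᵢ log₂ pᵢ.
−0.049·log₂(0.049) = 0.2132
−0.372·log₂(0.372) = 0.5307
−0.046·log₂(0.046) = 0.2043
−0.171·log₂(0.171) = 0.4357
−0.362·log₂(0.362) = 0.5307
Sum ≈ 1.9146 → 1.915 bits.

1.915 bits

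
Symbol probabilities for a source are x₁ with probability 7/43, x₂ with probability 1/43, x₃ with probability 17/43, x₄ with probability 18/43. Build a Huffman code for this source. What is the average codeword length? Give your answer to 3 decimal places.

Repeatedly combine the two least-probable nodes; the expected code length is the sum of the merged weights.
merge 1/43 + 7/43 → 8/43
merge 8/43 + 17/43 → 25/43
merge 18/43 + 25/43 → 1
L = 8/43 + 25/43 + 1 = 76/43 ≈ 1.767 bits/symbol.

1.767 bits/symbol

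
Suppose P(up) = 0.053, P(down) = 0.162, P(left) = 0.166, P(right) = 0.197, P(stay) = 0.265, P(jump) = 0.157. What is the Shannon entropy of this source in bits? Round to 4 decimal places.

2.4689 bits

H = −Σ pᵢ log₂ pᵢ.
−0.053·log₂(0.053) = 0.2246
−0.162·log₂(0.162) = 0.4254
−0.166·log₂(0.166) = 0.4301
−0.197·log₂(0.197) = 0.4617
−0.265·log₂(0.265) = 0.5077
−0.157·log₂(0.157) = 0.4194
Sum ≈ 2.4689 → 2.4689 bits.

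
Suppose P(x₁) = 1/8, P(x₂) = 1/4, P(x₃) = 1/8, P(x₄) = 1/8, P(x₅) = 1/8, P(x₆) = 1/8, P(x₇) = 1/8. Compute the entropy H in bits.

Each probability is a power of 1/2, so log₂(1/p) is an integer.
H = Σ p·log₂(1/p) = 1/8·3 + 1/4·2 + 1/8·3 + 1/8·3 + 1/8·3 + 1/8·3 + 1/8·3 = 2.75 bits.

2.75 bits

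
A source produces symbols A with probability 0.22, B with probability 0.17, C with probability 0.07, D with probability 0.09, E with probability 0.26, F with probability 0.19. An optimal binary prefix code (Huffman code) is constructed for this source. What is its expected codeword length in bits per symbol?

Repeatedly combine the two least-probable nodes; the expected code length is the sum of the merged weights.
merge 7/100 + 9/100 → 4/25
merge 4/25 + 17/100 → 33/100
merge 19/100 + 11/50 → 41/100
merge 13/50 + 33/100 → 59/100
merge 41/100 + 59/100 → 1
L = 4/25 + 33/100 + 41/100 + 59/100 + 1 = 249/100 = 2.49 bits/symbol.

2.49 bits/symbol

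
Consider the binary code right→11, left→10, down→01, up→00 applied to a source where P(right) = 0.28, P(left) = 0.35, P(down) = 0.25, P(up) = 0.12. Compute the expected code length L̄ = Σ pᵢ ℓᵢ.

L̄ = Σ pᵢ·ℓᵢ = 0.28·2 + 0.35·2 + 0.25·2 + 0.12·2 = 2 bits/symbol.

2 bits/symbol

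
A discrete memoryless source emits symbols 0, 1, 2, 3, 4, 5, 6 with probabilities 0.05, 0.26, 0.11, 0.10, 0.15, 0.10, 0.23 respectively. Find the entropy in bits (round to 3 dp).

H = −Σ pᵢ log₂ pᵢ.
−0.05·log₂(0.05) = 0.2161
−0.26·log₂(0.26) = 0.5053
−0.11·log₂(0.11) = 0.3503
−0.10·log₂(0.10) = 0.3322
−0.15·log₂(0.15) = 0.4105
−0.10·log₂(0.10) = 0.3322
−0.23·log₂(0.23) = 0.4877
Sum ≈ 2.6343 → 2.634 bits.

2.634 bits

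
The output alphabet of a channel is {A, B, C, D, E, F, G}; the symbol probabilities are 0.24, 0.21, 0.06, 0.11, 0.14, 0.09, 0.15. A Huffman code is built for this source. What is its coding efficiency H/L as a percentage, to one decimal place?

Entropy H = −Σ p log₂ p ≈ 2.6811 bits.
Huffman merges: 3/50+9/100→3/20; 11/100+7/50→1/4; 3/20+3/20→3/10; 21/100+6/25→9/20; 1/4+3/10→11/20; 9/20+11/20→1. L = 27/10 ≈ 2.7000.
Efficiency = H/L = 2.6811/2.7000 = 99.3%.

99.3%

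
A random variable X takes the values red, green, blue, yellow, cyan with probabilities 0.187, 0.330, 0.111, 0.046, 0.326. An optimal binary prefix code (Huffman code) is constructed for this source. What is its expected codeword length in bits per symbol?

2.157 bits/symbol

Repeatedly combine the two least-probable nodes; the expected code length is the sum of the merged weights.
merge 23/500 + 111/1000 → 157/1000
merge 157/1000 + 187/1000 → 43/125
merge 163/500 + 33/100 → 82/125
merge 43/125 + 82/125 → 1
L = 157/1000 + 43/125 + 82/125 + 1 = 2157/1000 = 2.157 bits/symbol.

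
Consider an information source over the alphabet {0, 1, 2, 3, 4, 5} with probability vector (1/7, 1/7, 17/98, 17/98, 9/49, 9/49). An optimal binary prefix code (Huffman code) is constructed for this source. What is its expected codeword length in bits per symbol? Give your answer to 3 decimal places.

Repeatedly combine the two least-probable nodes; the expected code length is the sum of the merged weights.
merge 1/7 + 1/7 → 2/7
merge 17/98 + 17/98 → 17/49
merge 9/49 + 9/49 → 18/49
merge 2/7 + 17/49 → 31/49
merge 18/49 + 31/49 → 1
L = 2/7 + 17/49 + 18/49 + 31/49 + 1 = 129/49 ≈ 2.633 bits/symbol.

2.633 bits/symbol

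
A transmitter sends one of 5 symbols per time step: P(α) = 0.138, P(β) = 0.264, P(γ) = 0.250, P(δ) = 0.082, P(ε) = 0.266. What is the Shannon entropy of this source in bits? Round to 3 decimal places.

H = −Σ pᵢ log₂ pᵢ.
−0.138·log₂(0.138) = 0.3943
−0.264·log₂(0.264) = 0.5072
−0.250·log₂(0.250) = 0.5000
−0.082·log₂(0.082) = 0.2959
−0.266·log₂(0.266) = 0.5082
Sum ≈ 2.2056 → 2.206 bits.

2.206 bits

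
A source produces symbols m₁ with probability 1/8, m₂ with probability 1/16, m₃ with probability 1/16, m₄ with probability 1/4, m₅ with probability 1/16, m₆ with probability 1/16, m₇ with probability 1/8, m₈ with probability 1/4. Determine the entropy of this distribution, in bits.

Each probability is a power of 1/2, so log₂(1/p) is an integer.
H = Σ p·log₂(1/p) = 1/8·3 + 1/16·4 + 1/16·4 + 1/4·2 + 1/16·4 + 1/16·4 + 1/8·3 + 1/4·2 = 2.75 bits.

2.75 bits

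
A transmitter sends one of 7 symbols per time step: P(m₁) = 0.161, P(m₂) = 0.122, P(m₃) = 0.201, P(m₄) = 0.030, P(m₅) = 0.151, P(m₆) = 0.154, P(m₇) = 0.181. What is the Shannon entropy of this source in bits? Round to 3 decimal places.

H = −Σ pᵢ log₂ pᵢ.
−0.161·log₂(0.161) = 0.4242
−0.122·log₂(0.122) = 0.3703
−0.201·log₂(0.201) = 0.4653
−0.030·log₂(0.030) = 0.1518
−0.151·log₂(0.151) = 0.4118
−0.154·log₂(0.154) = 0.4156
−0.181·log₂(0.181) = 0.4463
Sum ≈ 2.6853 → 2.685 bits.

2.685 bits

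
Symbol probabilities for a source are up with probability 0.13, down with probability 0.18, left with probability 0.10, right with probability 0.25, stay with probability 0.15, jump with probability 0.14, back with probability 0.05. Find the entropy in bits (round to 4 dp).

2.6839 bits

H = −Σ pᵢ log₂ pᵢ.
−0.13·log₂(0.13) = 0.3826
−0.18·log₂(0.18) = 0.4453
−0.10·log₂(0.10) = 0.3322
−0.25·log₂(0.25) = 0.5000
−0.15·log₂(0.15) = 0.4105
−0.14·log₂(0.14) = 0.3971
−0.05·log₂(0.05) = 0.2161
Sum ≈ 2.6839 → 2.6839 bits.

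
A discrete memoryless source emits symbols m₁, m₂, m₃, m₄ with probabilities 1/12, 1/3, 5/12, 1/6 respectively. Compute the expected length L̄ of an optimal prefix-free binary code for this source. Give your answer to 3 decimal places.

Repeatedly combine the two least-probable nodes; the expected code length is the sum of the merged weights.
merge 1/12 + 1/6 → 1/4
merge 1/4 + 1/3 → 7/12
merge 5/12 + 7/12 → 1
L = 1/4 + 7/12 + 1 = 11/6 ≈ 1.833 bits/symbol.

1.833 bits/symbol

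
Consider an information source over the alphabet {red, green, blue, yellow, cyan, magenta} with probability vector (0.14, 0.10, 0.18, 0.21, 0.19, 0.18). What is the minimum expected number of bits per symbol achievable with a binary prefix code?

2.6 bits/symbol

Repeatedly combine the two least-probable nodes; the expected code length is the sum of the merged weights.
merge 1/10 + 7/50 → 6/25
merge 9/50 + 9/50 → 9/25
merge 19/100 + 21/100 → 2/5
merge 6/25 + 9/25 → 3/5
merge 2/5 + 3/5 → 1
L = 6/25 + 9/25 + 2/5 + 3/5 + 1 = 13/5 = 2.6 bits/symbol.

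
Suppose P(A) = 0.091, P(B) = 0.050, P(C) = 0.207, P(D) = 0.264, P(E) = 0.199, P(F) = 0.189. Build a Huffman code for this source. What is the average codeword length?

2.471 bits/symbol

Repeatedly combine the two least-probable nodes; the expected code length is the sum of the merged weights.
merge 1/20 + 91/1000 → 141/1000
merge 141/1000 + 189/1000 → 33/100
merge 199/1000 + 207/1000 → 203/500
merge 33/125 + 33/100 → 297/500
merge 203/500 + 297/500 → 1
L = 141/1000 + 33/100 + 203/500 + 297/500 + 1 = 2471/1000 = 2.471 bits/symbol.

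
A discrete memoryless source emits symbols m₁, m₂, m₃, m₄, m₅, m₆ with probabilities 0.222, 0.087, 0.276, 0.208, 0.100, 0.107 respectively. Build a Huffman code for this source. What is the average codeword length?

Repeatedly combine the two least-probable nodes; the expected code length is the sum of the merged weights.
merge 87/1000 + 1/10 → 187/1000
merge 107/1000 + 187/1000 → 147/500
merge 26/125 + 111/500 → 43/100
merge 69/250 + 147/500 → 57/100
merge 43/100 + 57/100 → 1
L = 187/1000 + 147/500 + 43/100 + 57/100 + 1 = 2481/1000 = 2.481 bits/symbol.

2.481 bits/symbol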